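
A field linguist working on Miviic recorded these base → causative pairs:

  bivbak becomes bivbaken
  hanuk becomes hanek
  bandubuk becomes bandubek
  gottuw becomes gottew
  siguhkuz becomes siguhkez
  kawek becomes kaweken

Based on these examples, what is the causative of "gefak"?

"gefak" has last vowel 'a'. The one such stem in the data (bivbak → bivbaken) adds -en, so the same rule applies.
So gefak → gefaken.

gefaken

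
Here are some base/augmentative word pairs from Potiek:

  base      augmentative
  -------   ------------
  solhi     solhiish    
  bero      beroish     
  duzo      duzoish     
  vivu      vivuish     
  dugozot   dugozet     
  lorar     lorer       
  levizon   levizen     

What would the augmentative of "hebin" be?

bero and dugozot both have last vowel 'o' yet inflect differently (beroish, dugozet), so the last vowel is not what conditions the rule; whether the stem ends in a vowel or a consonant is.
"hebin" ends in a consonant. The stems ending in a consonant (dugozot → dugozet, lorar → lorer, levizon → levizen) change the last vowel to 'e'.
The other pattern: stems ending in a vowel add -ish.
So hebin → heben.

heben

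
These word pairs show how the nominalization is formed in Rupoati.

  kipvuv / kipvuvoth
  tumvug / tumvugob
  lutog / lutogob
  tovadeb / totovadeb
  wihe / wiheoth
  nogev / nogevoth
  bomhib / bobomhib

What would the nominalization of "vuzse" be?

"vuzse" ends in -e. The one such stem in the data (wihe → wiheoth) adds -oth, so the same rule applies.
So vuzse → vuzseoth.

vuzseoth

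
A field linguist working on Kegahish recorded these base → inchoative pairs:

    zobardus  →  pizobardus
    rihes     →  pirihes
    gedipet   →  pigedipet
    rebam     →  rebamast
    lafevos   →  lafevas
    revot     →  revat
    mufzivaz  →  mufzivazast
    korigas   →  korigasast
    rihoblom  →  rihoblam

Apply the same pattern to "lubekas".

lubekasast

rebam and rihoblom both end in -m yet inflect differently (rebamast, rihoblam), so the final letter is not what conditions the rule; the last vowel is.
"lubekas" has last vowel 'a'. The stems whose last vowel is 'a' (rebam → rebamast, mufzivaz → mufzivazast, korigas → korigasast) add -ast.
So lubekas → lubekasast.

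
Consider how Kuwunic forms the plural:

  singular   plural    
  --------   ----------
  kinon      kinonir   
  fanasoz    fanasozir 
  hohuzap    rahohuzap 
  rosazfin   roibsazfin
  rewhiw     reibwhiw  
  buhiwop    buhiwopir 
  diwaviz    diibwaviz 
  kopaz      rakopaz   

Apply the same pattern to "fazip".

hohuzap and buhiwop both end in -p yet inflect differently (rahohuzap, buhiwopir), so the final letter is not what conditions the rule; the last vowel is.
"fazip" has last vowel 'i'. The stems whose last vowel is 'i' (diwaviz → diibwaviz, rosazfin → roibsazfin, rewhiw → reibwhiw) insert -ib- after the first vowel.
So fazip → faibzip.

faibzip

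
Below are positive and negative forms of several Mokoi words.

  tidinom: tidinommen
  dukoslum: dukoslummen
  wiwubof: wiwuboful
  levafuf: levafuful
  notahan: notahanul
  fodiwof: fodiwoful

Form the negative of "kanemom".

kanemommen

tidinom and fodiwof both have last vowel 'o' yet inflect differently (tidinommen, fodiwoful), so the last vowel is not what conditions the rule; the final letter is.
"kanemom" ends in -m. The stems ending in -m (tidinom → tidinommen, dukoslum → dukoslummen) double the final consonant and add -en.
The other pattern: stems ending in -f or -n add -ul.
So kanemom → kanemommen.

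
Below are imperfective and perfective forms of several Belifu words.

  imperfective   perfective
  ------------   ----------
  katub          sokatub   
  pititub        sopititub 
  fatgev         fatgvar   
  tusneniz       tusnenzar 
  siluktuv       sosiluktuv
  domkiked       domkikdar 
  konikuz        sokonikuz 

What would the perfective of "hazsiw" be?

"hazsiw" has last vowel 'i'. The one such stem in the data (tusneniz → tusnenzar) deletes the last vowel and adds -ar (as do domkiked, fatgev), so the same rule applies.
The other pattern: stems whose last vowel is 'u' add the prefix so-.
So hazsiw → hazswar.

hazswar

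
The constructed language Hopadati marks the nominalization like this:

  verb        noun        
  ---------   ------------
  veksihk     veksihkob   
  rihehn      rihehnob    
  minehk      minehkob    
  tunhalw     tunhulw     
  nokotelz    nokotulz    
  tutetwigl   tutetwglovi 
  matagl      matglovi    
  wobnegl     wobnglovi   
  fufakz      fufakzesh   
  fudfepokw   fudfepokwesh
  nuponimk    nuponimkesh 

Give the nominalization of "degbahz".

degbahzob

nokotelz and fufakz both end in -z yet inflect differently (nokotulz, fufakzesh), so the final letter is not what conditions the rule; the second-to-last letter is.
"degbahz" has second-to-last letter 'h'. The stems whose second-to-last letter is 'h' (veksihk → veksihkob, rihehn → rihehnob, minehk → minehkob) add -ob.
The other patterns: stems whose second-to-last letter is 'l' change the last vowel to 'u'; stems whose second-to-last letter is 'g' delete the last vowel and add -ovi; stems whose second-to-last letter is 'k' or 'm' add -esh.
So degbahz → degbahzob.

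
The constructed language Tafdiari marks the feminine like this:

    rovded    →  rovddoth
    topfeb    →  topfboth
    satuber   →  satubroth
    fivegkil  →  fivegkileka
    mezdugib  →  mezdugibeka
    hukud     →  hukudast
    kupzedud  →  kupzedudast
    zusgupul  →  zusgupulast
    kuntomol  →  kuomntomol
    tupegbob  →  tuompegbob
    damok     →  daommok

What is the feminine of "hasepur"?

topfeb and mezdugib both end in -b yet inflect differently (topfboth, mezdugibeka), so the final letter is not what conditions the rule; the last vowel is.
"hasepur" has last vowel 'u'. The stems whose last vowel is 'u' (hukud → hukudast, kupzedud → kupzedudast, zusgupul → zusgupulast) add -ast.
The other patterns: stems whose last vowel is 'e' delete the last vowel and add -oth; stems whose last vowel is 'i' add -eka; stems whose last vowel is 'o' insert -om- after the first vowel.
So hasepur → hasepurast.

hasepurast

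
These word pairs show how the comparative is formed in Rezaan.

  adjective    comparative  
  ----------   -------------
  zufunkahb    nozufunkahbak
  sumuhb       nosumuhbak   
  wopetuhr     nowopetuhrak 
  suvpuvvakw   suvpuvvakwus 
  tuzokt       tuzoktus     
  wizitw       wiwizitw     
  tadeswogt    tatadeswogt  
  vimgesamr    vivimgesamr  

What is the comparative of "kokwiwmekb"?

suvpuvvakw and wizitw both end in -w yet inflect differently (suvpuvvakwus, wiwizitw), so the final letter is not what conditions the rule; the second-to-last letter is.
"kokwiwmekb" has second-to-last letter 'k'. The stems whose second-to-last letter is 'k' (suvpuvvakw → suvpuvvakwus, tuzokt → tuzoktus) add -us.
So kokwiwmekb → kokwiwmekbus.

kokwiwmekbus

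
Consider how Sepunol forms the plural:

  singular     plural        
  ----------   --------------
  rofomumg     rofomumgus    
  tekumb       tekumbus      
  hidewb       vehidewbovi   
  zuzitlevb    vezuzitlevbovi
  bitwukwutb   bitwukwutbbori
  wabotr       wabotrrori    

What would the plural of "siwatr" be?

"siwatr" has second-to-last letter 't'. The stems whose second-to-last letter is 't' (bitwukwutb → bitwukwutbbori, wabotr → wabotrrori) double the final consonant and add -ori.
The other patterns: stems whose second-to-last letter is 'm' add -us; stems whose second-to-last letter is 'v' or 'w' add ve- … -ovi around the stem.
So siwatr → siwatrrori.

siwatrrori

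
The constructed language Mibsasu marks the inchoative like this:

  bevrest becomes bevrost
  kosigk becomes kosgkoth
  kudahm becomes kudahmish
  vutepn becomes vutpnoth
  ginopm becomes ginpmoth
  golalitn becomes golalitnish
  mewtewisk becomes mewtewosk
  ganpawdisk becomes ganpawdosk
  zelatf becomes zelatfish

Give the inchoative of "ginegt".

gingtoth

ganpawdisk and kosigk both end in -k yet inflect differently (ganpawdosk, kosgkoth), so the final letter is not what conditions the rule; the second-to-last letter is.
"ginegt" has second-to-last letter 'g'. The one such stem in the data (kosigk → kosgkoth) deletes the last vowel and adds -oth (as do ginopm, vutepn), so the same rule applies.
The other patterns: stems whose second-to-last letter is 's' change the last vowel to 'o'; stems whose second-to-last letter is 'h' or 't' add -ish.
So ginegt → gingtoth.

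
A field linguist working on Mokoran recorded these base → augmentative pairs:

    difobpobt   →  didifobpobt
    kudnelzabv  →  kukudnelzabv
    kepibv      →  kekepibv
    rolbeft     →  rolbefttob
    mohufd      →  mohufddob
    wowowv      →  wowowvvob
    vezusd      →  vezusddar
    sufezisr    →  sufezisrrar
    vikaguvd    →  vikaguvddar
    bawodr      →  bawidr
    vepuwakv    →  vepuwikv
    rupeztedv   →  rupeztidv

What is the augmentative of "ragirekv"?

ragirikv

"ragirekv" has second-to-last letter 'k'. The one such stem in the data (vepuwakv → vepuwikv) changes the last vowel to 'i' (as do bawodr, rupeztedv), so the same rule applies.
So ragirekv → ragirikv.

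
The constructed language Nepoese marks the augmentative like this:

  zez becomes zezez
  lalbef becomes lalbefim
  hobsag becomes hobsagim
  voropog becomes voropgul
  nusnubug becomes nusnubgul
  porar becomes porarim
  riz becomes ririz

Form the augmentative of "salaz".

hobsag and nusnubug both end in -g yet inflect differently (hobsagim, nusnubgul), so the final letter is not what conditions the rule; the number of vowels is.
"salaz" has 2 vowels. The stems with 2 vowels (porar → porarim, lalbef → lalbefim, hobsag → hobsagim) add -im.
So salaz → salazim.

salazim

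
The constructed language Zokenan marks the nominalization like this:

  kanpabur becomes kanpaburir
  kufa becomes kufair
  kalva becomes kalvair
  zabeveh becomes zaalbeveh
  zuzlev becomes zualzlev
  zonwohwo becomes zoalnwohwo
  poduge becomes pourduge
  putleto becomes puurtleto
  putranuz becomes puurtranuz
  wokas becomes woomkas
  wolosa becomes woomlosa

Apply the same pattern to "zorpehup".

zonwohwo and putleto both end in -o yet inflect differently (zoalnwohwo, puurtleto), so the final letter is not what conditions the rule; the first letter is.
"zorpehup" begins with z-. The stems beginning with z- (zabeveh → zaalbeveh, zuzlev → zualzlev, zonwohwo → zoalnwohwo) insert -al- after the first vowel.
So zorpehup → zoalrpehup.

zoalrpehup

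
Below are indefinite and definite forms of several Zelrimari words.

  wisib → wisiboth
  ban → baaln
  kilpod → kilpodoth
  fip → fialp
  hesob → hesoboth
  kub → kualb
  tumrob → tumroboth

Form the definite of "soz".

"soz" has 1 vowel. The stems with 1 vowel (fip → fialp, ban → baaln, kub → kualb) insert -al- after the first vowel.
So soz → soalz.

soalz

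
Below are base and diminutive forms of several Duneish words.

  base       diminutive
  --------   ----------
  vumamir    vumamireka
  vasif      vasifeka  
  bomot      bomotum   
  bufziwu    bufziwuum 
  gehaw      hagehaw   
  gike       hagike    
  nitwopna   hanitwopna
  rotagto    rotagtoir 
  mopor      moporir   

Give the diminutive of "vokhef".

"vokhef" begins with v-. The stems beginning with v- (vumamir → vumamireka, vasif → vasifeka) add -eka.
The other patterns: stems beginning with b- add -um; stems beginning with g- or n- add the prefix ha-; stems beginning with m- or r- add -ir.
So vokhef → vokhefeka.

vokhefeka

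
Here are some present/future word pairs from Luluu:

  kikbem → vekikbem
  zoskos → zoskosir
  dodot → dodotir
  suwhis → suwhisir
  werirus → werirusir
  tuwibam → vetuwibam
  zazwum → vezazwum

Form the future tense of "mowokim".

vemowokim

zazwum and werirus both have last vowel 'u' yet inflect differently (vezazwum, werirusir), so the last vowel is not what conditions the rule; the final letter is.
"mowokim" ends in -m. The stems ending in -m (tuwibam → vetuwibam, kikbem → vekikbem, zazwum → vezazwum) add the prefix ve-.
The other pattern: stems ending in -s or -t add -ir.
So mowokim → vemowokim.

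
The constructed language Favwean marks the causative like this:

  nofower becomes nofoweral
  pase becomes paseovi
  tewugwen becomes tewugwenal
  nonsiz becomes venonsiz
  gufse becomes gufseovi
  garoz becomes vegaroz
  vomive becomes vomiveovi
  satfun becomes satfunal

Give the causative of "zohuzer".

gufse and tewugwen both have last vowel 'e' yet inflect differently (gufseovi, tewugwenal), so the last vowel is not what conditions the rule; the final letter is.
"zohuzer" ends in -r. The one such stem in the data (nofower → nofoweral) adds -al, so the same rule applies.
So zohuzer → zohuzeral.

zohuzeral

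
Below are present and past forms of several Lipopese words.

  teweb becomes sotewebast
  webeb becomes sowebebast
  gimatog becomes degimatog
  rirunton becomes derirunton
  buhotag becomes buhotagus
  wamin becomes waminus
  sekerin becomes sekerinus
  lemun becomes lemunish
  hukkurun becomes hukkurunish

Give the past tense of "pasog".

depasog

rirunton and hukkurun both end in -n yet inflect differently (derirunton, hukkurunish), so the final letter is not what conditions the rule; the last vowel is.
"pasog" has last vowel 'o'. The stems whose last vowel is 'o' (gimatog → degimatog, rirunton → derirunton) add the prefix de-.
So pasog → depasog.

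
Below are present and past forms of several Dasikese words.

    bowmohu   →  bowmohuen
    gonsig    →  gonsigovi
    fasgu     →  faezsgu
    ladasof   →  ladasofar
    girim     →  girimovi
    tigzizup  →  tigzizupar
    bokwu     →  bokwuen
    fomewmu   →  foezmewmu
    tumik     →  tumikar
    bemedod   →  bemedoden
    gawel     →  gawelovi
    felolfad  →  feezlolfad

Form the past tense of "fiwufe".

fiezwufe

felolfad and bemedod both end in -d yet inflect differently (feezlolfad, bemedoden), so the final letter is not what conditions the rule; the first letter is.
"fiwufe" begins with f-. The stems beginning with f- (fasgu → faezsgu, fomewmu → foezmewmu, felolfad → feezlolfad) insert -ez- after the first vowel.
The other patterns: stems beginning with b- add -en; stems beginning with g- add -ovi; stems beginning with l- or t- add -ar.
So fiwufe → fiezwufe.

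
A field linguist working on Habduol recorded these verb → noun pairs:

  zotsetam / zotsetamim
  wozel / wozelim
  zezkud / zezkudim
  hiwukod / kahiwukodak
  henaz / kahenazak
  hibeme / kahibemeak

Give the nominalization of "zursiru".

"zursiru" begins with z-. The stems beginning with z- (zezkud → zezkudim, zotsetam → zotsetamim) add -im.
The other pattern: stems beginning with h- add ka- … -ak around the stem.
So zursiru → zursiruim.

zursiruim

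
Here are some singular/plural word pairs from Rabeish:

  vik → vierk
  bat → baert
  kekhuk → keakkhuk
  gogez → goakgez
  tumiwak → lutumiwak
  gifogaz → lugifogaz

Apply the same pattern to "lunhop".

luaknhop

vik and kekhuk both end in -k yet inflect differently (vierk, keakkhuk), so the final letter is not what conditions the rule; the number of vowels is.
"lunhop" has 2 vowels. The stems with 2 vowels (kekhuk → keakkhuk, gogez → goakgez) insert -ak- after the first vowel.
The other patterns: stems with 1 vowel insert -er- after the first vowel; stems with 3 vowels add the prefix lu-.
So lunhop → luaknhop.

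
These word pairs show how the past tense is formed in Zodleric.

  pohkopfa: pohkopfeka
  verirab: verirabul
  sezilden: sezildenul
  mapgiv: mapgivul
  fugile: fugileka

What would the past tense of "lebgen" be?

verirab and pohkopfa both have last vowel 'a' yet inflect differently (verirabul, pohkopfeka), so the last vowel is not what conditions the rule; whether the stem ends in a vowel or a consonant is.
"lebgen" ends in a consonant. The stems ending in a consonant (mapgiv → mapgivul, sezilden → sezildenul, verirab → verirabul) add -ul.
The other pattern: stems ending in a vowel drop the final letter and add -eka.
So lebgen → lebgenul.

lebgenul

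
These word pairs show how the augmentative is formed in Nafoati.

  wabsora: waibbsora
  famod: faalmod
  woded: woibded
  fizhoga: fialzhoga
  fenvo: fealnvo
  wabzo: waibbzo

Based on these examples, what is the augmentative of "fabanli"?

faalbanli

fizhoga and wabsora both end in -a yet inflect differently (fialzhoga, waibbsora), so the final letter is not what conditions the rule; the first letter is.
"fabanli" begins with f-. The stems beginning with f- (fenvo → fealnvo, fizhoga → fialzhoga, famod → faalmod) insert -al- after the first vowel.
So fabanli → faalbanli.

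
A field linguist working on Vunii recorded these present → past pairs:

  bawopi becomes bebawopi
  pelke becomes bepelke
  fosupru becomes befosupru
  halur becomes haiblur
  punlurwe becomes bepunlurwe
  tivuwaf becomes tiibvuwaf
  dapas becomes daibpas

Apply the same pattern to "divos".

halur and fosupru both have last vowel 'u' yet inflect differently (haiblur, befosupru), so the last vowel is not what conditions the rule; whether the stem ends in a vowel or a consonant is.
"divos" ends in a consonant. The stems ending in a consonant (dapas → daibpas, tivuwaf → tiibvuwaf, halur → haiblur) insert -ib- after the first vowel.
The other pattern: stems ending in a vowel add the prefix be-.
So divos → diibvos.

diibvos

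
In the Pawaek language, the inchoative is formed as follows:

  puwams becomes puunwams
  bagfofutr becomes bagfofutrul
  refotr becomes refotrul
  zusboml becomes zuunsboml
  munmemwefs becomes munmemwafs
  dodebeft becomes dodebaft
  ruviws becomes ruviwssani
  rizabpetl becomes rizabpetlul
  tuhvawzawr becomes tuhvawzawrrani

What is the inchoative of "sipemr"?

ruviws and munmemwefs both end in -s yet inflect differently (ruviwssani, munmemwafs), so the final letter is not what conditions the rule; the second-to-last letter is.
"sipemr" has second-to-last letter 'm'. The stems whose second-to-last letter is 'm' (puwams → puunwams, zusboml → zuunsboml) insert -un- after the first vowel.
The other patterns: stems whose second-to-last letter is 'w' double the final consonant and add -ani; stems whose second-to-last letter is 'f' change the last vowel to 'a'; stems whose second-to-last letter is 't' add -ul.
So sipemr → siunpemr.

siunpemr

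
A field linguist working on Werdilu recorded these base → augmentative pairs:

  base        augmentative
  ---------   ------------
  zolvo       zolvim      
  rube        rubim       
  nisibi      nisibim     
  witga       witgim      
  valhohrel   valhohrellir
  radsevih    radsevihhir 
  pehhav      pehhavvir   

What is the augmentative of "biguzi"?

rube and valhohrel both have last vowel 'e' yet inflect differently (rubim, valhohrellir), so the last vowel is not what conditions the rule; whether the stem ends in a vowel or a consonant is.
"biguzi" ends in a vowel. The stems ending in a vowel (zolvo → zolvim, rube → rubim, nisibi → nisibim) drop the final letter and add -im.
The other pattern: stems ending in a consonant double the final consonant and add -ir.
So biguzi → biguzim.

biguzim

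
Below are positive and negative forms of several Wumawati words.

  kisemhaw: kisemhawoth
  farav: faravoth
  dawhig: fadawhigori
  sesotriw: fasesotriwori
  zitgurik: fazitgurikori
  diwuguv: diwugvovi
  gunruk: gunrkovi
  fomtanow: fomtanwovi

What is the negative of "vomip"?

"vomip" has last vowel 'i'. The stems whose last vowel is 'i' (dawhig → fadawhigori, sesotriw → fasesotriwori, zitgurik → fazitgurikori) add fa- … -ori around the stem.
So vomip → favomipori.

favomipori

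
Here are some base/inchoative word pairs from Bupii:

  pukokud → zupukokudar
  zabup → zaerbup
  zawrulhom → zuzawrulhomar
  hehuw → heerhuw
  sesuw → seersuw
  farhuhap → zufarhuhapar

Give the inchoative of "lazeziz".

"lazeziz" has 3 vowels. The stems with 3 vowels (pukokud → zupukokudar, zawrulhom → zuzawrulhomar, farhuhap → zufarhuhapar) add zu- … -ar around the stem.
So lazeziz → zulazezizar.

zulazezizar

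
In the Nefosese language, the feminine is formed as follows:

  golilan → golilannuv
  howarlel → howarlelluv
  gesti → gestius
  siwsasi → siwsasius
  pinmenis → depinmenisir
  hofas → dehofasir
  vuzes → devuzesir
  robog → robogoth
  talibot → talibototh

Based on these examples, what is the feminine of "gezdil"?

gesti and pinmenis both have last vowel 'i' yet inflect differently (gestius, depinmenisir), so the last vowel is not what conditions the rule; the final letter is.
"gezdil" ends in -l. The one such stem in the data (howarlel → howarlelluv) doubles the final consonant and adds -uv (as does golilan), so the same rule applies.
So gezdil → gezdilluv.

gezdilluv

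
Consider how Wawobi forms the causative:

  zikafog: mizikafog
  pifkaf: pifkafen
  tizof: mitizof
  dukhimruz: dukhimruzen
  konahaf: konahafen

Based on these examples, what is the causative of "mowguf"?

tizof and konahaf both end in -f yet inflect differently (mitizof, konahafen), so the final letter is not what conditions the rule; the last vowel is.
"mowguf" has last vowel 'u'. The one such stem in the data (dukhimruz → dukhimruzen) adds -en, so the same rule applies.
The other pattern: stems whose last vowel is 'o' add the prefix mi-.
So mowguf → mowgufen.

mowgufen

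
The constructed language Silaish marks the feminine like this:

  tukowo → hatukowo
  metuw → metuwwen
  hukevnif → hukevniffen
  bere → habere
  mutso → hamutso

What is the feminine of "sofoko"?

metuw and mutso both begin with m- yet inflect differently (metuwwen, hamutso), so the first letter is not what conditions the rule; whether the stem ends in a vowel or a consonant is.
"sofoko" ends in a vowel. The stems ending in a vowel (mutso → hamutso, tukowo → hatukowo, bere → habere) add the prefix ha-.
The other pattern: stems ending in a consonant double the final consonant and add -en.
So sofoko → hasofoko.

hasofoko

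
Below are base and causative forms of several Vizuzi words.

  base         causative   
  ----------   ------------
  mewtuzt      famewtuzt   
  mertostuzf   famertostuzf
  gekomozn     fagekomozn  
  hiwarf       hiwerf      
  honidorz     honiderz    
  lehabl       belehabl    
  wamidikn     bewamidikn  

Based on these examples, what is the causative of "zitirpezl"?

mertostuzf and hiwarf both end in -f yet inflect differently (famertostuzf, hiwerf), so the final letter is not what conditions the rule; the second-to-last letter is.
"zitirpezl" has second-to-last letter 'z'. The stems whose second-to-last letter is 'z' (mewtuzt → famewtuzt, mertostuzf → famertostuzf, gekomozn → fagekomozn) add the prefix fa-.
So zitirpezl → fazitirpezl.

fazitirpezl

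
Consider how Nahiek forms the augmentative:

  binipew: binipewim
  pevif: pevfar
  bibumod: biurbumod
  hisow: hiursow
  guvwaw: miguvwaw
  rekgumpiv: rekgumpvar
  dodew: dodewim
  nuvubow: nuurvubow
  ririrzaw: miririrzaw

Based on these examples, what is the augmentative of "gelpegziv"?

gelpegzvar

dodew and guvwaw both end in -w yet inflect differently (dodewim, miguvwaw), so the final letter is not what conditions the rule; the last vowel is.
"gelpegziv" has last vowel 'i'. The stems whose last vowel is 'i' (pevif → pevfar, rekgumpiv → rekgumpvar) delete the last vowel and add -ar.
The other patterns: stems whose last vowel is 'e' add -im; stems whose last vowel is 'a' add the prefix mi-; stems whose last vowel is 'o' insert -ur- after the first vowel.
So gelpegziv → gelpegzvar.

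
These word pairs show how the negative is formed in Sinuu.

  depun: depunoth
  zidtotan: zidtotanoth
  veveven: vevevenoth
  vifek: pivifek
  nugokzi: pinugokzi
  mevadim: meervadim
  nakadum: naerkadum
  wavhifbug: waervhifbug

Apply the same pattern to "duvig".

duervig

veveven and vifek both have last vowel 'e' yet inflect differently (vevevenoth, pivifek), so the last vowel is not what conditions the rule; the final letter is.
"duvig" ends in -g. The one such stem in the data (wavhifbug → waervhifbug) inserts -er- after the first vowel (as do mevadim, nakadum), so the same rule applies.
So duvig → duervig.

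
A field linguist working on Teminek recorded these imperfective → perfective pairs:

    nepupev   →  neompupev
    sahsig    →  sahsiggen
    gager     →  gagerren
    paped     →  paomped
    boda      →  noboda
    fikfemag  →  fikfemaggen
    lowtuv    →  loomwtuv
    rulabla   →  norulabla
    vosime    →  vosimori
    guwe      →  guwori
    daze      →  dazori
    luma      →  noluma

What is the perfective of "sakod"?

gager and vosime both have last vowel 'e' yet inflect differently (gagerren, vosimori), so the last vowel is not what conditions the rule; the final letter is.
"sakod" ends in -d. The one such stem in the data (paped → paomped) inserts -om- after the first vowel (as do nepupev, lowtuv), so the same rule applies.
So sakod → saomkod.

saomkod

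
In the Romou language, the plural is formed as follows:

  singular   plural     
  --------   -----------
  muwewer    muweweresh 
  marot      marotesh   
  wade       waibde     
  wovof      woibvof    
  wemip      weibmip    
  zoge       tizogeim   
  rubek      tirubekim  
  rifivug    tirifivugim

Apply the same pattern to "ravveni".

tiravveniim

wade and zoge both end in -e yet inflect differently (waibde, tizogeim), so the final letter is not what conditions the rule; the first letter is.
"ravveni" begins with r-. The stems beginning with r- (rubek → tirubekim, rifivug → tirifivugim) add ti- … -im around the stem.
So ravveni → tiravveniim.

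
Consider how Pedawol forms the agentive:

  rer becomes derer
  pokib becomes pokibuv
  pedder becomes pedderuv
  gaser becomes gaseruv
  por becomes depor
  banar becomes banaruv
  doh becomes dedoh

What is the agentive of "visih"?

visihuv

rer and banar both end in -r yet inflect differently (derer, banaruv), so the final letter is not what conditions the rule; the number of vowels is.
"visih" has 2 vowels. The stems with 2 vowels (pokib → pokibuv, banar → banaruv, pedder → pedderuv) add -uv.
The other pattern: stems with 1 vowel add the prefix de-.
So visih → visihuv.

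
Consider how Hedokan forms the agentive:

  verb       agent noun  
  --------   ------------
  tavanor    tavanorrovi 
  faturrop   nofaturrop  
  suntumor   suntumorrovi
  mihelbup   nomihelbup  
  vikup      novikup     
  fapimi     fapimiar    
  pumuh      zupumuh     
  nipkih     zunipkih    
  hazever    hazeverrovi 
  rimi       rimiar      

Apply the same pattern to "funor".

funorrovi

"funor" ends in -r. The stems ending in -r (hazever → hazeverrovi, tavanor → tavanorrovi, suntumor → suntumorrovi) double the final consonant and add -ovi.
So funor → funorrovi.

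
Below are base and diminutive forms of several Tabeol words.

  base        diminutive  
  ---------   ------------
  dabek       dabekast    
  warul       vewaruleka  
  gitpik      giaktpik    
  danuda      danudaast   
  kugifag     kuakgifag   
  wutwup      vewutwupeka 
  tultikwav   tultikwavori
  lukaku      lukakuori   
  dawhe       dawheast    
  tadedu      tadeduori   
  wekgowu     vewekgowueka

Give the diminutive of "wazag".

vewazageka

tadedu and wekgowu both end in -u yet inflect differently (tadeduori, vewekgowueka), so the final letter is not what conditions the rule; the first letter is.
"wazag" begins with w-. The stems beginning with w- (warul → vewaruleka, wutwup → vewutwupeka, wekgowu → vewekgowueka) add ve- … -eka around the stem.
The other patterns: stems beginning with l- or t- add -ori; stems beginning with d- add -ast; stems beginning with g- or k- insert -ak- after the first vowel.
So wazag → vewazageka.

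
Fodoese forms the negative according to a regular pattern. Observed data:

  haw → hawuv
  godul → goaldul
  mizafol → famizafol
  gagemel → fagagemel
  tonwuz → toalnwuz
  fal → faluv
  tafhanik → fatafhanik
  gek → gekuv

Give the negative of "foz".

fal and godul both end in -l yet inflect differently (faluv, goaldul), so the final letter is not what conditions the rule; the number of vowels is.
"foz" has 1 vowel. The stems with 1 vowel (fal → faluv, haw → hawuv, gek → gekuv) add -uv.
The other patterns: stems with 2 vowels insert -al- after the first vowel; stems with 3 vowels add the prefix fa-.
So foz → fozuv.

fozuv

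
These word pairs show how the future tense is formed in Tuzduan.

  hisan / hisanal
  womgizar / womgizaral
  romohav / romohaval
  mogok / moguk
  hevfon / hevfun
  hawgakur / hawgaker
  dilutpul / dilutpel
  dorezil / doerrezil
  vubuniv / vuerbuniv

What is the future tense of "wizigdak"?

wizigdakal

hisan and hevfon both end in -n yet inflect differently (hisanal, hevfun), so the final letter is not what conditions the rule; the last vowel is.
"wizigdak" has last vowel 'a'. The stems whose last vowel is 'a' (hisan → hisanal, womgizar → womgizaral, romohav → romohaval) add -al.
The other patterns: stems whose last vowel is 'o' change the last vowel to 'u'; stems whose last vowel is 'u' change the last vowel to 'e'; stems whose last vowel is 'i' insert -er- after the first vowel.
So wizigdak → wizigdakal.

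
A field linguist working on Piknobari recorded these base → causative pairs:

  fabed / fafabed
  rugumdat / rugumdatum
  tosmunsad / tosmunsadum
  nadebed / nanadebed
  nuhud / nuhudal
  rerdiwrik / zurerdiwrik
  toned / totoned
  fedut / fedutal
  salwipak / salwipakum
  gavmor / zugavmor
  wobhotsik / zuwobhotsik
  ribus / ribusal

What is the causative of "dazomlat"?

dazomlatum

"dazomlat" has last vowel 'a'. The stems whose last vowel is 'a' (rugumdat → rugumdatum, salwipak → salwipakum, tosmunsad → tosmunsadum) add -um.
So dazomlat → dazomlatum.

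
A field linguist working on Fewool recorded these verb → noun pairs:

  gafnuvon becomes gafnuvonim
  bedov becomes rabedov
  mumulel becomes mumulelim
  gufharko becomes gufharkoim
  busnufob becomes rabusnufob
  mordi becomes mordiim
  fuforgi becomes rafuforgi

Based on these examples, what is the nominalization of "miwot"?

miwotim

mordi and fuforgi both end in -i yet inflect differently (mordiim, rafuforgi), so the final letter is not what conditions the rule; the first letter is.
"miwot" begins with m-. The stems beginning with m- (mordi → mordiim, mumulel → mumulelim) add -im.
The other pattern: stems beginning with b- or f- add the prefix ra-.
So miwot → miwotim.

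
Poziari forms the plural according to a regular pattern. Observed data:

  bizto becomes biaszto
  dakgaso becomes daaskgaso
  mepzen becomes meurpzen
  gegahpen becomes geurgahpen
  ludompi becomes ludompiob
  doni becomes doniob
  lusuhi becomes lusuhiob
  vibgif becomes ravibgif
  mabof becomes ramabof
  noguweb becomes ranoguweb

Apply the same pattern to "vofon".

vourfon

ludompi and vibgif both have last vowel 'i' yet inflect differently (ludompiob, ravibgif), so the last vowel is not what conditions the rule; the final letter is.
"vofon" ends in -n. The stems ending in -n (mepzen → meurpzen, gegahpen → geurgahpen) insert -ur- after the first vowel.
So vofon → vourfon.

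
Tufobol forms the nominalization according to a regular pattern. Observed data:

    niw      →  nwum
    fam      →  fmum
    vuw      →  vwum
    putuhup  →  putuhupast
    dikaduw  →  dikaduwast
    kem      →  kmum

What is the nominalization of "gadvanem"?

niw and dikaduw both end in -w yet inflect differently (nwum, dikaduwast), so the final letter is not what conditions the rule; the number of vowels is.
"gadvanem" has 3 vowels. The stems with 3 vowels (putuhup → putuhupast, dikaduw → dikaduwast) add -ast.
So gadvanem → gadvanemast.

gadvanemast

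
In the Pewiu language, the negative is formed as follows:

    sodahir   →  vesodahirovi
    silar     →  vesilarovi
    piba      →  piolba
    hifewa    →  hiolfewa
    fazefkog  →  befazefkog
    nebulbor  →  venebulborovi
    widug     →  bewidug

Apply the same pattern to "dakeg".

"dakeg" ends in -g. The stems ending in -g (fazefkog → befazefkog, widug → bewidug) add the prefix be-.
The other patterns: stems ending in -a insert -ol- after the first vowel; stems ending in -r add ve- … -ovi around the stem.
So dakeg → bedakeg.

bedakeg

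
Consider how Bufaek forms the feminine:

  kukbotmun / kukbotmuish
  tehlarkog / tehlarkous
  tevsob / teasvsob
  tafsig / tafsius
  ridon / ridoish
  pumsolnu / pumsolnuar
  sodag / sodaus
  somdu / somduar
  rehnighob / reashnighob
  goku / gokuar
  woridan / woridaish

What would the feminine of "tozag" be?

sodag and woridan both have last vowel 'a' yet inflect differently (sodaus, woridaish), so the last vowel is not what conditions the rule; the final letter is.
"tozag" ends in -g. The stems ending in -g (sodag → sodaus, tehlarkog → tehlarkous, tafsig → tafsius) drop the final letter and add -us.
The other patterns: stems ending in -n drop the final letter and add -ish; stems ending in -b insert -as- after the first vowel; stems ending in -u add -ar.
So tozag → tozaus.

tozaus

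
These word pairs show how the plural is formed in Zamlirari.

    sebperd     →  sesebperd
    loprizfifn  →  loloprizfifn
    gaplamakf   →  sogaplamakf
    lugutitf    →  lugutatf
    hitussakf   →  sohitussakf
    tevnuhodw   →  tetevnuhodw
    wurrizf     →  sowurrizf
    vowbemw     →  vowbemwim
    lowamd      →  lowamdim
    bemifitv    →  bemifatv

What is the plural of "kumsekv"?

lugutitf and wurrizf both end in -f yet inflect differently (lugutatf, sowurrizf), so the final letter is not what conditions the rule; the second-to-last letter is.
"kumsekv" has second-to-last letter 'k'. The stems whose second-to-last letter is 'k' (gaplamakf → sogaplamakf, hitussakf → sohitussakf) add the prefix so-.
So kumsekv → sokumsekv.

sokumsekv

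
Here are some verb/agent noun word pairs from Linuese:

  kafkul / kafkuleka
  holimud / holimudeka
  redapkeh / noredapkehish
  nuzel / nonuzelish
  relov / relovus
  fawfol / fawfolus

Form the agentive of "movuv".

kafkul and nuzel both end in -l yet inflect differently (kafkuleka, nonuzelish), so the final letter is not what conditions the rule; the last vowel is.
"movuv" has last vowel 'u'. The stems whose last vowel is 'u' (kafkul → kafkuleka, holimud → holimudeka) add -eka.
The other patterns: stems whose last vowel is 'e' add no- … -ish around the stem; stems whose last vowel is 'o' add -us.
So movuv → movuveka.

movuveka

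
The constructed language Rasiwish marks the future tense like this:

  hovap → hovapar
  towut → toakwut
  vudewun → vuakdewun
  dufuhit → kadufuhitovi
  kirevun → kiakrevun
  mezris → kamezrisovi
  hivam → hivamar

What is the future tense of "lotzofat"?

lotzofatar

"lotzofat" has last vowel 'a'. The stems whose last vowel is 'a' (hivam → hivamar, hovap → hovapar) add -ar.
So lotzofat → lotzofatar.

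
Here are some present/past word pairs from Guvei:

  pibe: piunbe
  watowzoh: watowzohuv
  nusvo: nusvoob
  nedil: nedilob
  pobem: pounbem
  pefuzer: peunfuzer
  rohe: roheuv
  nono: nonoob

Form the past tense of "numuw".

pibe and rohe both end in -e yet inflect differently (piunbe, roheuv), so the final letter is not what conditions the rule; the first letter is.
"numuw" begins with n-. The stems beginning with n- (nono → nonoob, nedil → nedilob, nusvo → nusvoob) add -ob.
So numuw → numuwob.

numuwob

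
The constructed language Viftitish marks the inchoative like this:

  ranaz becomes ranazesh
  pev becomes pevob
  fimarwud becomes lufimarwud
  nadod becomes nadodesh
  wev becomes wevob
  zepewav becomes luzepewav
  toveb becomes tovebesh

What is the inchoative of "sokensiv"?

lusokensiv

"sokensiv" has 3 vowels. The stems with 3 vowels (fimarwud → lufimarwud, zepewav → luzepewav) add the prefix lu-.
So sokensiv → lusokensiv.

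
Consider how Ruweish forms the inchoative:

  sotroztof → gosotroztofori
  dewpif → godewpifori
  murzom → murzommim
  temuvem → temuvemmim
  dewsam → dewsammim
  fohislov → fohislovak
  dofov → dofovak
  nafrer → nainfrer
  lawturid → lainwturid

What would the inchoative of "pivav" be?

pivavak

sotroztof and murzom both have last vowel 'o' yet inflect differently (gosotroztofori, murzommim), so the last vowel is not what conditions the rule; the final letter is.
"pivav" ends in -v. The stems ending in -v (fohislov → fohislovak, dofov → dofovak) add -ak.
The other patterns: stems ending in -f add go- … -ori around the stem; stems ending in -m double the final consonant and add -im; stems ending in -d or -r insert -in- after the first vowel.
So pivav → pivavak.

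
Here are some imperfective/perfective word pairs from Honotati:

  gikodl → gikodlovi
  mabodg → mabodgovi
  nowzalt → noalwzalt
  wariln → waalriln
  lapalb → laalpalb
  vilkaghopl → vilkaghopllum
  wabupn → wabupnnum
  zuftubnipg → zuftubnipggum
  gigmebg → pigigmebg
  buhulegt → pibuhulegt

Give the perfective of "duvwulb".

dualvwulb

"duvwulb" has second-to-last letter 'l'. The stems whose second-to-last letter is 'l' (nowzalt → noalwzalt, wariln → waalriln, lapalb → laalpalb) insert -al- after the first vowel.
The other patterns: stems whose second-to-last letter is 'd' add -ovi; stems whose second-to-last letter is 'p' double the final consonant and add -um; stems whose second-to-last letter is 'b' or 'g' add the prefix pi-.
So duvwulb → dualvwulb.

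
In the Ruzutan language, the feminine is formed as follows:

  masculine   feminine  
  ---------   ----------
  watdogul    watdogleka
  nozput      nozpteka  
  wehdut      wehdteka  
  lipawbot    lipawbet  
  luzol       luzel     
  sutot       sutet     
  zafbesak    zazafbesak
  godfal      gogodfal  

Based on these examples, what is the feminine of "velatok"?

nozput and lipawbot both end in -t yet inflect differently (nozpteka, lipawbet), so the final letter is not what conditions the rule; the last vowel is.
"velatok" has last vowel 'o'. The stems whose last vowel is 'o' (lipawbot → lipawbet, luzol → luzel, sutot → sutet) change the last vowel to 'e'.
The other patterns: stems whose last vowel is 'u' delete the last vowel and add -eka; stems whose last vowel is 'a' repeat the first consonant+vowel as a prefix.
So velatok → velatek.

velatek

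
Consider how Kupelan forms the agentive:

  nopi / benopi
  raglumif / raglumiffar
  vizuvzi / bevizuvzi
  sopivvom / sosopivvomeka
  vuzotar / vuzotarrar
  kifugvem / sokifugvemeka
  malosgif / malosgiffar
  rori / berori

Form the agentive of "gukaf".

gukaffar

"gukaf" ends in -f. The stems ending in -f (malosgif → malosgiffar, raglumif → raglumiffar) double the final consonant and add -ar.
The other patterns: stems ending in -i add the prefix be-; stems ending in -m add so- … -eka around the stem.
So gukaf → gukaffar.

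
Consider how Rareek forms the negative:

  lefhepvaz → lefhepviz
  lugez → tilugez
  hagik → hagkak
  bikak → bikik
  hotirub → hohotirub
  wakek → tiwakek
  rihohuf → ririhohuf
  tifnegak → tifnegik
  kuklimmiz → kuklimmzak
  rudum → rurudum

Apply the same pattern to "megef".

"megef" has last vowel 'e'. The stems whose last vowel is 'e' (lugez → tilugez, wakek → tiwakek) add the prefix ti-.
So megef → timegef.

timegef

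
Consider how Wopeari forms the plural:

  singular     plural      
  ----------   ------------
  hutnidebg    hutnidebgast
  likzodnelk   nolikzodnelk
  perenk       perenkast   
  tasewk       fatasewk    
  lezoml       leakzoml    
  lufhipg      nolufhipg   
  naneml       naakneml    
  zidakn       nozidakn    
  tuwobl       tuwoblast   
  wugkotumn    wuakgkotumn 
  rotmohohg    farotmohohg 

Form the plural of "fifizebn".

fifizebnast

tasewk and perenk both end in -k yet inflect differently (fatasewk, perenkast), so the final letter is not what conditions the rule; the second-to-last letter is.
"fifizebn" has second-to-last letter 'b'. The stems whose second-to-last letter is 'b' (tuwobl → tuwoblast, hutnidebg → hutnidebgast) add -ast.
The other patterns: stems whose second-to-last letter is 'm' insert -ak- after the first vowel; stems whose second-to-last letter is 'h' or 'w' add the prefix fa-; stems whose second-to-last letter is 'k', 'l' or 'p' add the prefix no-.
So fifizebn → fifizebnast.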